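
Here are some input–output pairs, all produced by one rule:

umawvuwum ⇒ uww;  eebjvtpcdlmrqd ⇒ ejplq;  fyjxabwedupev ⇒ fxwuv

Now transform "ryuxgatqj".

Each output is the input with this applied: keep one character in every 3, starting at position 1 (positions 1st, 4th, 7th, ...).
"ryuxgatqj" → "rxt".

rxt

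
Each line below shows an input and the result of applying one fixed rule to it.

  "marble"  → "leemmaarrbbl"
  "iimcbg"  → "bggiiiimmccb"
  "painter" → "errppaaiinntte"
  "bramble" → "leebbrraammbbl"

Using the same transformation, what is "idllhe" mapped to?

The pattern: double every character, then move the last 3 characters to the front (rotate right by 3).
Starting from "idllhe": after the first operation, "iiddllllhhee"; after the second, "heeiiddllllh".

heeiiddllllh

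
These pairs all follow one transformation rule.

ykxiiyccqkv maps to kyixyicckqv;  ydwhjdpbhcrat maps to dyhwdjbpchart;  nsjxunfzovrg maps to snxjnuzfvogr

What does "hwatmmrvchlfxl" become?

whtammvrhcfllx

What's happening: swap each adjacent pair of characters (1↔2, 3↔4, ...).
On "hwatmmrvchlfxl" that produces "whtammvrhcfllx".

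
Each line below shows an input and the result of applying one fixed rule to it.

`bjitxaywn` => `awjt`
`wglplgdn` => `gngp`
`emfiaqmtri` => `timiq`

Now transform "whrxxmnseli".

slhxm

Each output is the input with this applied: keep every other character starting from the second (positions 2nd, 4th, 6th, ...), then move the last 2 characters to the front (rotate right by 2).
"whrxxmnseli" → "hxmsl" → "slhxm".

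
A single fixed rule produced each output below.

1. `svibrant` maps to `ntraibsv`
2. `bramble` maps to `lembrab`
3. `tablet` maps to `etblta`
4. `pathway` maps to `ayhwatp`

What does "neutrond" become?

ndroutne

What's happening: reverse the string, then swap each adjacent pair of characters (1↔2, 3↔4, ...).
For "neutrond" the result is "ndroutne".
(Check on "svibrant": → "tnarbivs" → "ntraibsv" ✓)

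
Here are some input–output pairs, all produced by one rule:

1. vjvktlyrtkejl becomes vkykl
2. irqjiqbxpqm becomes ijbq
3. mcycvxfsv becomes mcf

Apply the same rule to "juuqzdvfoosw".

What's happening: keep one character in every 3, starting at position 1 (positions 1st, 4th, 7th, ...).
For "juuqzdvfoosw" the result is "jqvo".

jqvo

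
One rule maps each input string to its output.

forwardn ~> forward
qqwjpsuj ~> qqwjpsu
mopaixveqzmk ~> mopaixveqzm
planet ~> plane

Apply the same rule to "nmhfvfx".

nmhfvf

Rule — delete the last character.
On "nmhfvfx" that produces "nmhfvf".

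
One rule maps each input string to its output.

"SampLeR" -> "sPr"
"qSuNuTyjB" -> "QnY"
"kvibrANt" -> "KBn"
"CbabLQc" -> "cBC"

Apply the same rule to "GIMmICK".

gMk

What's happening: flip the case of every letter, then keep one character in every 3, starting at position 1 (positions 1st, 4th, 7th, ...).
Starting from "GIMmICK": after the first operation, "gimMick"; after the second, "gMk".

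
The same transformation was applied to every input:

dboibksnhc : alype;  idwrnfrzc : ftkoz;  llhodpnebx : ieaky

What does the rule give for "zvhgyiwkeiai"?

wevtbx

In each case the input is transformed by: keep every other character starting from the first (positions 1st, 3rd, 5th, ...), then shift every letter 3 places backward in the alphabet (wrapping around).
Working it through for "zvhgyiwkeiai": intermediate "zhywea", final "wevtbx".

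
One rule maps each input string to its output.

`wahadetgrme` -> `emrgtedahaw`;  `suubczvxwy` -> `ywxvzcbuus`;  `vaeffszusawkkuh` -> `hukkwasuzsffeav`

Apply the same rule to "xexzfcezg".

The rule is to reverse the string.
So "xexzfcezg" becomes "gzecfzxex".

gzecfzxex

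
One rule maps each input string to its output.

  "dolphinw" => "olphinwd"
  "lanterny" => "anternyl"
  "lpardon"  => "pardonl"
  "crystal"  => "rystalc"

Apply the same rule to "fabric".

Rule — move the first character to the end.
"fabric" → "abricf".

abricf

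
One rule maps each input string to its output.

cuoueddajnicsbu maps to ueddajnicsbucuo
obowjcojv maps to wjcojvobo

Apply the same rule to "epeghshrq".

The pattern: move the first 3 characters to the end (rotate left by 3).
So "epeghshrq" becomes "ghshrqepe".

ghshrqepe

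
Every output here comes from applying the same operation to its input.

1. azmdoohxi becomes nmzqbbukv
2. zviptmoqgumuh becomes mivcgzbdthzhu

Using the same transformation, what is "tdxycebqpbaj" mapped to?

gqklprodconw

In each case the input is transformed by: shift every letter 13 places forward in the alphabet (wrapping around) — i.e. ROT13.
"tdxycebqpbaj" → "gqklprodconw".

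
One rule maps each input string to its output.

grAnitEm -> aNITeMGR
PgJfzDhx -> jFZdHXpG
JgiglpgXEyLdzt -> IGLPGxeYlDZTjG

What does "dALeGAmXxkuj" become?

lEgaMxXKUJDa

In each case the input is transformed by: move the first 2 characters to the end (rotate left by 2), then flip the case of every letter.
On "dALeGAmXxkuj": the first step gives "LeGAmXxkujdA", and the second then gives "lEgaMxXKUJDa".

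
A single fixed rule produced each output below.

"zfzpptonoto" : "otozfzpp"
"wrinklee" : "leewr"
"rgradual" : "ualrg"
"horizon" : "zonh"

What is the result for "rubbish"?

The rule is to move the last 3 characters to the front (rotate right by 3), then delete the last 3 characters.
So "rubbish" becomes "ishr".

ishr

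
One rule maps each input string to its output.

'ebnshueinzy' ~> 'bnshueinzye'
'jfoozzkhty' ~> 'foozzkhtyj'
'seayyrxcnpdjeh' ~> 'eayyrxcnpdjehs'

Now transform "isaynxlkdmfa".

saynxlkdmfai

Looking at the pairs, the operation is to move the first character to the end.
On "isaynxlkdmfa" that produces "saynxlkdmfai".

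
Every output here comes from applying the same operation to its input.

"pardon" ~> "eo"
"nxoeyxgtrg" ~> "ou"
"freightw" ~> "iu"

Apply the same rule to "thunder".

uioe

In each case the input is transformed by: shift every letter 1 place forward in the alphabet (wrapping around), then keep only the vowels.
For "thunder" the result is "uioe".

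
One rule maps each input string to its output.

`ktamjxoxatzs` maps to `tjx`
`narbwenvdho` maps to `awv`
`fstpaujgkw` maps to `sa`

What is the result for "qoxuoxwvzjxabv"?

Rule — delete the last 3 characters, then keep one character in every 3, starting at position 2 (positions 2nd, 5th, 8th, ...).
Applying both steps to "qoxuoxwvzjxabv": "qoxuoxwvzjx", then "oovx".
(Check on "narbwenvdho": → "narbwenv" → "awv" ✓)

oovx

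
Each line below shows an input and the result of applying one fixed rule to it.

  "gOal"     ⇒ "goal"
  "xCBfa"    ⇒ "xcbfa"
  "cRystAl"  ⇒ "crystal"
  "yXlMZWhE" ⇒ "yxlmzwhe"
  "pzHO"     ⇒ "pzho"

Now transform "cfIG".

cfig

Rule — convert every letter to lowercase.
So "cfIG" becomes "cfig".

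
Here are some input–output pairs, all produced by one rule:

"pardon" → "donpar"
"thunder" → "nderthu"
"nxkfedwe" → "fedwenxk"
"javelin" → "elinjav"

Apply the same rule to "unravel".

Looking at the pairs, the operation is to move the first 3 characters to the end (rotate left by 3).
"unravel" → "avelunr".

avelunr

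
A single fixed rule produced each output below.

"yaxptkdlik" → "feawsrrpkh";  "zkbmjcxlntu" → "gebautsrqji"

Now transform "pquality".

Looking at the pairs, the operation is to sort the characters into reverse alphabetical order, then shift every letter 7 places forward in the alphabet (wrapping around).
"pquality" → "yutqplia" → "fbaxwsph".

fbaxwsph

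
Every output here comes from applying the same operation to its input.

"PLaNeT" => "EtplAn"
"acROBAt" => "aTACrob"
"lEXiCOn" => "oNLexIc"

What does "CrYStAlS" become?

What's happening: move the last 2 characters to the front (rotate right by 2), then flip the case of every letter.
On "CrYStAlS": the first step gives "lSCrYStA", and the second then gives "LscRysTa".

LscRysTa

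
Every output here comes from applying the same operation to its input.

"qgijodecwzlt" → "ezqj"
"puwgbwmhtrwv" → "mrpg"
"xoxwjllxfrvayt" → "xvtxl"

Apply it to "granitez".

What's happening: swap the front and back halves of the string, then keep one character in every 3, starting at position 1 (positions 1st, 4th, 7th, ...).
"granitez" → "itezgran" → "iza".

iza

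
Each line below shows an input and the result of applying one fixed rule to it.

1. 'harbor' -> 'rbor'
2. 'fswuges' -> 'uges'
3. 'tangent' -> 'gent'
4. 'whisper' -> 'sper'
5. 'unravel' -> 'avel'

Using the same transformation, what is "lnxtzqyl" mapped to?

Looking at the pairs, the operation is to keep only the last 4 characters.
So "lnxtzqyl" becomes "zqyl".

zqyl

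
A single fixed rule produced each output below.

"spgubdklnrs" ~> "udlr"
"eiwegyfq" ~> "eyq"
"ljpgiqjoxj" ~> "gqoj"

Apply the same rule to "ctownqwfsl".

wqfl

What's happening: delete the first 3 characters, then keep every other character starting from the first (positions 1st, 3rd, 5th, ...).
On "ctownqwfsl": the first step gives "wnqwfsl", and the second then gives "wqfl".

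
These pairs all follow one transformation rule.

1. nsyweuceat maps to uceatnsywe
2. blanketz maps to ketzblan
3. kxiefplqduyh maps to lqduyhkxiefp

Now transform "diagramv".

ramvdiag

Rule — swap the front and back halves of the string.
For "diagramv" the result is "ramvdiag".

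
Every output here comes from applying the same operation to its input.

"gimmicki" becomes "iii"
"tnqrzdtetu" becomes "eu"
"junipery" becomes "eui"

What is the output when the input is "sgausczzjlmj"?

au

Looking at the pairs, the operation is to swap the front and back halves of the string, then keep only the vowels.
So "sgausczzjlmj" becomes "au".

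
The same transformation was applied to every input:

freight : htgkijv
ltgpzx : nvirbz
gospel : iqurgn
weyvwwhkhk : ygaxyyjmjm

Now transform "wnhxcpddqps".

The rule is to shift every letter 2 places forward in the alphabet (wrapping around).
Applying that to "wnhxcpddqps" gives "ypjzerffsru".

ypjzerffsru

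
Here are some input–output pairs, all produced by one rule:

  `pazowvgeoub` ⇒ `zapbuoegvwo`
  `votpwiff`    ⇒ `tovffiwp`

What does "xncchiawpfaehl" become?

cnxlheafpwaihc

The rule is to move the first 3 characters to the end (rotate left by 3), then reverse the string.
On "xncchiawpfaehl": the first step gives "chiawpfaehlxnc", and the second then gives "cnxlheafpwaihc".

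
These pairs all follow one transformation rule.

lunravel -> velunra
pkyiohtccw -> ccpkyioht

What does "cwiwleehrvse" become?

vscwiwleehr

The pattern: delete the last character, then move the last 2 characters to the front (rotate right by 2).
For "cwiwleehrvse", step one produces "cwiwleehrvs"; step two turns that into "vscwiwleehr".
(Check on "lunravel": → "lunrave" → "velunra" ✓)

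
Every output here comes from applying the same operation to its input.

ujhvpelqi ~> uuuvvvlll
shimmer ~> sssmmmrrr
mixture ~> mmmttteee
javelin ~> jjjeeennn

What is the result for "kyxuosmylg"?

The rule is to keep one character in every 3, starting at position 1 (positions 1st, 4th, 7th, ...), then repeat every character 3 times.
"kyxuosmylg" → "kumg" → "kkkuuummmggg".

kkkuuummmggg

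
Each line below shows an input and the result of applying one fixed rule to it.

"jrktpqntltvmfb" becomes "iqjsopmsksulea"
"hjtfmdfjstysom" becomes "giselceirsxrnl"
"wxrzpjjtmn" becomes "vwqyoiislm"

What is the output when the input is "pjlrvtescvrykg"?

Rule — shift every letter 1 place backward in the alphabet (wrapping around).
Doing the same to "pjlrvtescvrykg": "oikqusdrbuqxjf".

oikqusdrbuqxjf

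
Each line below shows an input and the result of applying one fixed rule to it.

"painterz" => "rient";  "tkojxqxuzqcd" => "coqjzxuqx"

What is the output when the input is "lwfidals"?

The transformation: take characters alternately from the front and the back (1st, last, 2nd, 2nd-last, ...), then delete the first 3 characters.
Working it through for "lwfidals": intermediate "lswlfaid", final "lfaid".

lfaid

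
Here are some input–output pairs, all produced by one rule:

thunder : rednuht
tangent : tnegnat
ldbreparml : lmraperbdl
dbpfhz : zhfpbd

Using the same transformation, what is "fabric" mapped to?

Looking at the pairs, the operation is to reverse the string.
On "fabric" that produces "cirbaf".

cirbaf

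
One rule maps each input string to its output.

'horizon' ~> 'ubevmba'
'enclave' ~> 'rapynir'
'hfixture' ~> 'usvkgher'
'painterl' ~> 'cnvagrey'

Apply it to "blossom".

Looking at the pairs, the operation is to shift every letter 13 places forward in the alphabet (wrapping around) — i.e. ROT13.
Applying that to "blossom" gives "oybffbz".

oybffbz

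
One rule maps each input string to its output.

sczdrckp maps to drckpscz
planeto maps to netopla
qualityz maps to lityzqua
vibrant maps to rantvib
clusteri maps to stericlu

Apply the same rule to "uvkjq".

jquvk

Looking at the pairs, the operation is to move the first 3 characters to the end (rotate left by 3).
For "uvkjq" the result is "jquvk".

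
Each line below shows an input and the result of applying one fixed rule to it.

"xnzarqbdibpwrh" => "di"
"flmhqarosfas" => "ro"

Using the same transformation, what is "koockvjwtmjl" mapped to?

jw

What's happening: swap the front and back halves of the string, then keep only the first 2 characters.
On "koockvjwtmjl": the first step gives "jwtmjlkoockv", and the second then gives "jw".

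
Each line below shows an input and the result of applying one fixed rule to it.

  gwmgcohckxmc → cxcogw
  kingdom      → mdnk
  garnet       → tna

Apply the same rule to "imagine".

The transformation: reverse the string, then keep every other character starting from the first (positions 1st, 3rd, 5th, ...).
Applying both steps to "imagine": "enigami", then "eiai".

eiai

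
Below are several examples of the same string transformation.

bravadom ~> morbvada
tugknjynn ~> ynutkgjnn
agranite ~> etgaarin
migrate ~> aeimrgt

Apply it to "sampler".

Each output is the input with this applied: swap each adjacent pair of characters (1↔2, 3↔4, ...), then move the last 2 characters to the front (rotate right by 2).
"sampler" → "aspmelr" → "lraspme".

lraspme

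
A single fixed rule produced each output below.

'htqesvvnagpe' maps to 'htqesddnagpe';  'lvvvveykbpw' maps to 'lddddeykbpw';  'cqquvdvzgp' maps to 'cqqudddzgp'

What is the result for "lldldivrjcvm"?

lldldidrjcdm

What's happening: replace every "v" with "d".
For "lldldivrjcvm" the result is "lldldidrjcdm".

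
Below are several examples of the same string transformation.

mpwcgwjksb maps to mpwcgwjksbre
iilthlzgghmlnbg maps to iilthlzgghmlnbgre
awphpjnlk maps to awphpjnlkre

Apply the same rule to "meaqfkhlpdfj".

Each output is the input with this applied: append "re".
On "meaqfkhlpdfj" that produces "meaqfkhlpdfjre".

meaqfkhlpdfjre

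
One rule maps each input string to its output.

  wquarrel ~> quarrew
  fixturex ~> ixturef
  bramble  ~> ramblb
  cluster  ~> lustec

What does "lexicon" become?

exicol

The pattern: delete the last character, then move the first character to the end.
Working it through for "lexicon": intermediate "lexico", final "exicol".
(Check on "wquarrel": → "wquarre" → "quarrew" ✓)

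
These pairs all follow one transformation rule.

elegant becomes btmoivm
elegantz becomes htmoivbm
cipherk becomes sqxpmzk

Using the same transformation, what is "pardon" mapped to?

What's happening: shift every letter 8 places forward in the alphabet (wrapping around), then swap the first and last characters.
Applying both steps to "pardon": "xizlwv", then "vizlwx".

vizlwx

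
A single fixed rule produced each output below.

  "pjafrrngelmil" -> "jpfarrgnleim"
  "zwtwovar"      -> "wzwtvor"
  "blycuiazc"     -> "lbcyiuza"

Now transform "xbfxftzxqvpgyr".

The transformation: swap each adjacent pair of characters (1↔2, 3↔4, ...), then delete the last character.
For "xbfxftzxqvpgyr", step one produces "bxxftfxzvqgpry"; step two turns that into "bxxftfxzvqgpr".
(Check on "blycuiazc": → "lbcyiuzac" → "lbcyiuza" ✓)

bxxftfxzvqgpr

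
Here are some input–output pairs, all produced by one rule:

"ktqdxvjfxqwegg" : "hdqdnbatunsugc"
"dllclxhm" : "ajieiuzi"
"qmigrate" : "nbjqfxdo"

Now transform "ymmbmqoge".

vbjdjlynj

The rule is to take characters alternately from the front and the back (1st, last, 2nd, 2nd-last, ...), then shift every letter 3 places backward in the alphabet (wrapping around).
Starting from "ymmbmqoge": after the first operation, "yemgmobqm"; after the second, "vbjdjlynj".
(Check on "qmigrate": → "qemtiagr" → "nbjqfxdo" ✓)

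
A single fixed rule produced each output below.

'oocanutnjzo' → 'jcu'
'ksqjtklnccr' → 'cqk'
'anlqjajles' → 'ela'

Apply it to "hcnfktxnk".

knt

What's happening: keep one character in every 3, starting at position 3 (positions 3rd, 6th, 9th, ...), then move the last character to the front.
Working it through for "hcnfktxnk": intermediate "ntk", final "knt".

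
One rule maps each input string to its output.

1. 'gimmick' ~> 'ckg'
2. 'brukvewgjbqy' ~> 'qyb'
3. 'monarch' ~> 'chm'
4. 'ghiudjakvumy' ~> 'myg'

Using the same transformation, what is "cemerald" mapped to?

The transformation: move the first character to the end, then keep only the last 3 characters.
On "cemerald": the first step gives "emeraldc", and the second then gives "ldc".

ldc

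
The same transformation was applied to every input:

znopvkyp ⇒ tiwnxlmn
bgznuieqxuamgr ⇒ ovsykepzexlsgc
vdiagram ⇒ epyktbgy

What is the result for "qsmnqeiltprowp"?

jrnpmunoqklocg

The pattern: shift every letter 2 places backward in the alphabet (wrapping around), then swap the front and back halves of the string.
Applying both steps to "qsmnqeiltprowp": "oqklocgjrnpmun", then "jrnpmunoqklocg".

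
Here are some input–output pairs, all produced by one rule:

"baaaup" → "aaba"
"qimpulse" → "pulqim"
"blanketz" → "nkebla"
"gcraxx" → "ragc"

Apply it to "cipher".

In each case the input is transformed by: delete the last 2 characters, then swap the front and back halves of the string.
Applying both steps to "cipher": "ciph", then "phci".

phci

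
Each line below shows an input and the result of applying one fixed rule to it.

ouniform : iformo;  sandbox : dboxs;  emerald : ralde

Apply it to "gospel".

The pattern: move the first 3 characters to the end (rotate left by 3), then delete the last 2 characters.
On "gospel": the first step gives "pelgos", and the second then gives "pelg".

pelg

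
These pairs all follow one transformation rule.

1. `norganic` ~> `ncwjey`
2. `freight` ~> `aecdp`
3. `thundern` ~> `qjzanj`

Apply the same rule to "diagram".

What's happening: shift every letter 4 places backward in the alphabet (wrapping around), then delete the first 2 characters.
"diagram" → "wcnwi".

wcnwi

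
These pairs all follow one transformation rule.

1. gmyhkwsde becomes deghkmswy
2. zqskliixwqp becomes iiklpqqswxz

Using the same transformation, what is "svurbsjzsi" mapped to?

bijrsssuvz

Rule — sort the characters into alphabetical order.
On "svurbsjzsi" that produces "bijrsssuvz".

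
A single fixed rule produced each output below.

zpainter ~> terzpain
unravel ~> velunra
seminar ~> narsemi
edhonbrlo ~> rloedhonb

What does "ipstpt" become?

In each case the input is transformed by: move the last 3 characters to the front (rotate right by 3).
For "ipstpt" the result is "tptips".

tptips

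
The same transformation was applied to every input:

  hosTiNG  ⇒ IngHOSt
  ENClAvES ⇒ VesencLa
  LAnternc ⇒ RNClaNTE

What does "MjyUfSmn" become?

sMNmJYuF

Looking at the pairs, the operation is to flip the case of every letter, then move the last 3 characters to the front (rotate right by 3).
On "MjyUfSmn": the first step gives "mJYuFsMN", and the second then gives "sMNmJYuF".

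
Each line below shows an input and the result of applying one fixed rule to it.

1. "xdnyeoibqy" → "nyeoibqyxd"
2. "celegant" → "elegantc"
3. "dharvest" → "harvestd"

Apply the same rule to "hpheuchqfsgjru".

The pattern: swap the front and back halves of the string, then move the last 3 characters to the front (rotate right by 3).
"hpheuchqfsgjru" → "uchqfsgjruhphe".
(Check on "celegant": → "gantcele" → "elegantc" ✓)

uchqfsgjruhphe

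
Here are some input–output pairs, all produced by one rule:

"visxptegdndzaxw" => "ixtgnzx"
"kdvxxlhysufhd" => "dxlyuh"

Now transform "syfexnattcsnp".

Each output is the input with this applied: keep every other character starting from the second (positions 2nd, 4th, 6th, ...).
"syfexnattcsnp" → "yentcn".

yentcn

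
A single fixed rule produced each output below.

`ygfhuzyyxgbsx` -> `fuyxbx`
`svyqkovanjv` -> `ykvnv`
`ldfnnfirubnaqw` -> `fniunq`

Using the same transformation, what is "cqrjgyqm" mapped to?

rgq

The pattern: delete the first character, then keep every other character starting from the second (positions 2nd, 4th, 6th, ...).
Starting from "cqrjgyqm": after the first operation, "qrjgyqm"; after the second, "rgq".
(Check on "ldfnnfirubnaqw": → "dfnnfirubnaqw" → "fniunq" ✓)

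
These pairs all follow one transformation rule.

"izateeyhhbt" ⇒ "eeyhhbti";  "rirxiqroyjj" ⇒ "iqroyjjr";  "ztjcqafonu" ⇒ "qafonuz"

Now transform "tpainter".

Each output is the input with this applied: move the first character to the end, then delete the first 3 characters.
"tpainter" → "paintert" → "ntert".

ntert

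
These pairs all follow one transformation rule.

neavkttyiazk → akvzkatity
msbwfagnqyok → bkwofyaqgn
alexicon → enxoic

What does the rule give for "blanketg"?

agntke

The pattern: delete the first 2 characters, then take characters alternately from the front and the back (1st, last, 2nd, 2nd-last, ...).
For "blanketg" the result is "agntke".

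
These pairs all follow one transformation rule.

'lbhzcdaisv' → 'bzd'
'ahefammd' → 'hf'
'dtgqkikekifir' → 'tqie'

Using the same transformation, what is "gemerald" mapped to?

ee

The transformation: keep every other character starting from the second (positions 2nd, 4th, 6th, ...), then delete the last 2 characters.
For "gemerald", step one produces "eead"; step two turns that into "ee".
(Check on "dtgqkikekifir": → "tqieii" → "tqie" ✓)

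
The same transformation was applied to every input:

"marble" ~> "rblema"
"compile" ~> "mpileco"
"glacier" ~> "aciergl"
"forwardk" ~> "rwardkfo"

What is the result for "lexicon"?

Each output is the input with this applied: move the first 2 characters to the end (rotate left by 2).
Doing the same to "lexicon": "xiconle".

xiconle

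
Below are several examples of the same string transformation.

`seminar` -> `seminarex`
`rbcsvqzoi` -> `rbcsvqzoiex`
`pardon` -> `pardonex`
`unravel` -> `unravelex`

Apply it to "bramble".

In each case the input is transformed by: append "ex".
For "bramble" the result is "brambleex".

brambleex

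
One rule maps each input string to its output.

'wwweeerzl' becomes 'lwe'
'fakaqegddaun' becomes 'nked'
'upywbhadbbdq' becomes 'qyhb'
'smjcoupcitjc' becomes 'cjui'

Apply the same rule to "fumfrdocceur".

The transformation: keep one character in every 3, starting at position 3 (positions 3rd, 6th, 9th, ...), then move the last character to the front.
"fumfrdocceur" → "mdcr" → "rmdc".

rmdc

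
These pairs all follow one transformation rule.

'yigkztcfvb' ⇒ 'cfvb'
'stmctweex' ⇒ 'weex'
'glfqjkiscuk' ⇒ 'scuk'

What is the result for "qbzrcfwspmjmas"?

Rule — keep only the last 4 characters.
"qbzrcfwspmjmas" → "jmas".

jmas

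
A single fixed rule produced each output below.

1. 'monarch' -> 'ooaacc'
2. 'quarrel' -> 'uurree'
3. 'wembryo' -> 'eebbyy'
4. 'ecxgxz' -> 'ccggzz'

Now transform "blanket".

llnnee

The rule is to keep every other character starting from the second (positions 2nd, 4th, 6th, ...), then double every character.
For "blanket", step one produces "lne"; step two turns that into "llnnee".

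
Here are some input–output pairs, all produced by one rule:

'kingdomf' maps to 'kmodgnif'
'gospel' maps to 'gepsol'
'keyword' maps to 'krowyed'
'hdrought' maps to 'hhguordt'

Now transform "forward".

frawrod

The rule is to swap the first and last characters, then reverse the string.
"forward" → "dorwarf" → "frawrod".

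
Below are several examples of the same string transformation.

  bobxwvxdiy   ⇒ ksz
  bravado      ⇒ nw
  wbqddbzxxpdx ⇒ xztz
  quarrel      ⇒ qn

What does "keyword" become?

Rule — shift every letter 4 places backward in the alphabet (wrapping around), then keep one character in every 3, starting at position 2 (positions 2nd, 5th, 8th, ...).
Starting from "keyword": after the first operation, "gausknz"; after the second, "ak".

ak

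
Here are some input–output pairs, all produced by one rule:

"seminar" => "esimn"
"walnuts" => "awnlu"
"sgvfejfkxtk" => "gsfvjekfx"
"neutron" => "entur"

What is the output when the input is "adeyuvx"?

Rule — delete the last 2 characters, then swap each adjacent pair of characters (1↔2, 3↔4, ...).
On "adeyuvx" that produces "dayeu".

dayeu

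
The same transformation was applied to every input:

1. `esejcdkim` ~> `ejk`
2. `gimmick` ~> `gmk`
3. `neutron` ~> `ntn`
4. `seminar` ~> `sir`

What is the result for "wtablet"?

wbt

Looking at the pairs, the operation is to keep one character in every 3, starting at position 1 (positions 1st, 4th, 7th, ...).
Applying that to "wtablet" gives "wbt".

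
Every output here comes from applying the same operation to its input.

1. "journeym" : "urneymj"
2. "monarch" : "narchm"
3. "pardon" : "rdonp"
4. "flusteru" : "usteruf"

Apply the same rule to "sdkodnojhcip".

kodnojhcips

The transformation: move the first character to the end, then delete the first character.
Applying that to "sdkodnojhcip" gives "kodnojhcips".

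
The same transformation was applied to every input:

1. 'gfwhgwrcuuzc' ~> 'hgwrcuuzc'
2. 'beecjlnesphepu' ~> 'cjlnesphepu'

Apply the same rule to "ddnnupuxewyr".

Each output is the input with this applied: delete the first 3 characters.
So "ddnnupuxewyr" becomes "nupuxewyr".

nupuxewyr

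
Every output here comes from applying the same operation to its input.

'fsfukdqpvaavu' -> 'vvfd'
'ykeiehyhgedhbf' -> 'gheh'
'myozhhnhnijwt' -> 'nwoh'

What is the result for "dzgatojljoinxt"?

jngo

Looking at the pairs, the operation is to keep one character in every 3, starting at position 3 (positions 3rd, 6th, 9th, ...), then swap the front and back halves of the string.
"dzgatojljoinxt" → "gojn" → "jngo".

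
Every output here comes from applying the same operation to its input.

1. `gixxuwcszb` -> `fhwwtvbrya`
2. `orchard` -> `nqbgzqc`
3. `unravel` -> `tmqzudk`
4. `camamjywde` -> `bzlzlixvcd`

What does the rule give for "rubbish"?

qtaahrg

The rule is to shift every letter 1 place backward in the alphabet (wrapping around).
For "rubbish" the result is "qtaahrg".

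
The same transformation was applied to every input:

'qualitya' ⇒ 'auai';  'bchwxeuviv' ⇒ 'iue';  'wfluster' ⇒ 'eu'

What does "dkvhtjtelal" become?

ae

The pattern: take characters alternately from the front and the back (1st, last, 2nd, 2nd-last, ...), then keep only the vowels.
"dkvhtjtelal" → "dlkavlhettj" → "ae".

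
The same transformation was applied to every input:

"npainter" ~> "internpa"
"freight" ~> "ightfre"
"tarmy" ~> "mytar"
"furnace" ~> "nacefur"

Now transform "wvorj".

rjwvo

The rule is to move the first 3 characters to the end (rotate left by 3).
Doing the same to "wvorj": "rjwvo".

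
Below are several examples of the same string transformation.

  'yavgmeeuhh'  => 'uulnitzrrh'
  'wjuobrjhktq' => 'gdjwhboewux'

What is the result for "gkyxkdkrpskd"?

Each output is the input with this applied: shift every letter 13 places forward in the alphabet (wrapping around) — i.e. ROT13, then move the last 2 characters to the front (rotate right by 2).
For "gkyxkdkrpskd", step one produces "txlkxqxecfxq"; step two turns that into "xqtxlkxqxecf".
(Check on "yavgmeeuhh": → "lnitzrrhuu" → "uulnitzrrh" ✓)

xqtxlkxqxecf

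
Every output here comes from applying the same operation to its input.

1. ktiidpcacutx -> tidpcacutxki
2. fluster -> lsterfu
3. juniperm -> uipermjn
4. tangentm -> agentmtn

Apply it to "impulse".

In each case the input is transformed by: move the first 2 characters to the end (rotate left by 2), then swap the first and last characters.
Working it through for "impulse": intermediate "pulseim", final "mulseip".

mulseip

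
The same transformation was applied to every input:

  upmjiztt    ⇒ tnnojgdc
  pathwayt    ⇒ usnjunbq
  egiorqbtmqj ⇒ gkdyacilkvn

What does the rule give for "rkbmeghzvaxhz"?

rbtlevgyabtpu

The pattern: shift every letter 6 places backward in the alphabet (wrapping around), then move the last 3 characters to the front (rotate right by 3).
Starting from "rkbmeghzvaxhz": after the first operation, "levgyabtpurbt"; after the second, "rbtlevgyabtpu".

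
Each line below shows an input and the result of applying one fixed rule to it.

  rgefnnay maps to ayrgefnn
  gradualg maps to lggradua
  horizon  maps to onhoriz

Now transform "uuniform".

rmuunifo

Looking at the pairs, the operation is to move the last 2 characters to the front (rotate right by 2).
On "uuniform" that produces "rmuunifo".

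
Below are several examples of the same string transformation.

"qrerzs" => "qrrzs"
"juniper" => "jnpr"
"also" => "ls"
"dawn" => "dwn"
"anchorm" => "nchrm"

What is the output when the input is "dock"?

dck

Looking at the pairs, the operation is to remove every vowel.
"dock" → "dck".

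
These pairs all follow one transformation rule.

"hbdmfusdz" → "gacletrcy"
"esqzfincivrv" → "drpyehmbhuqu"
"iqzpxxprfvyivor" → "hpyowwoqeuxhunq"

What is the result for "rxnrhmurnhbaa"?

qwmqgltqmgazz

What's happening: shift every letter 1 place backward in the alphabet (wrapping around).
"rxnrhmurnhbaa" → "qwmqgltqmgazz".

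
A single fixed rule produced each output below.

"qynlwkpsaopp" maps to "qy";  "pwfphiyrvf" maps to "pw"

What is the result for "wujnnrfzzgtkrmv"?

The rule is to keep only the first 2 characters.
"wujnnrfzzgtkrmv" → "wu".

wu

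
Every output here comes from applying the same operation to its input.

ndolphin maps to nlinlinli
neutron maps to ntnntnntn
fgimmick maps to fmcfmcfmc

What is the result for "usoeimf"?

In each case the input is transformed by: keep one character in every 3, starting at position 1 (positions 1st, 4th, 7th, ...), then write the whole string 3 times in a row.
Working it through for "usoeimf": intermediate "uef", final "uefuefuef".
(Check on "neutron": → "ntn" → "ntnntnntn" ✓)

uefuefuef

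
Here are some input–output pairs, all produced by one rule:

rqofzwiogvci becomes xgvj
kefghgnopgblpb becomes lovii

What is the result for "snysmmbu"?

The rule is to keep one character in every 3, starting at position 2 (positions 2nd, 5th, 8th, ...), then shift every letter 7 places forward in the alphabet (wrapping around).
"snysmmbu" → "nmu" → "utb".

utb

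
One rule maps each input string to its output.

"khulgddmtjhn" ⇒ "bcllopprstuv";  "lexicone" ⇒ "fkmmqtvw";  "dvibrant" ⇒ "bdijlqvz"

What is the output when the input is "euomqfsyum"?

Each output is the input with this applied: shift every letter 8 places forward in the alphabet (wrapping around), then sort the characters into alphabetical order.
For "euomqfsyum", step one produces "mcwuynagcu"; step two turns that into "accgmnuuwy".

accgmnuuwy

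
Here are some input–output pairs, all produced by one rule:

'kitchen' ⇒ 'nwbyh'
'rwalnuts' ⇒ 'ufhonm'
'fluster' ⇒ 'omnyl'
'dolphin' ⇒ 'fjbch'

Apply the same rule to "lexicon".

Each output is the input with this applied: shift every letter 6 places backward in the alphabet (wrapping around), then delete the first 2 characters.
"lexicon" → "rcwih".
(Check on "rwalnuts": → "lqufhonm" → "ufhonm" ✓)

rcwih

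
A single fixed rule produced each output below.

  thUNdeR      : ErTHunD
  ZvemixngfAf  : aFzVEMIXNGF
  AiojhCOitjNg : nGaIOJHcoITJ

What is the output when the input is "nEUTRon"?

ONNeutr

Looking at the pairs, the operation is to move the last 2 characters to the front (rotate right by 2), then flip the case of every letter.
Working it through for "nEUTRon": intermediate "onnEUTR", final "ONNeutr".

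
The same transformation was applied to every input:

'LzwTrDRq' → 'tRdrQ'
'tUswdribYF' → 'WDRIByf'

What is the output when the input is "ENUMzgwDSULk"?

Rule — delete the first 3 characters, then flip the case of every letter.
Working it through for "ENUMzgwDSULk": intermediate "MzgwDSULk", final "mZGWdsulK".

mZGWdsulK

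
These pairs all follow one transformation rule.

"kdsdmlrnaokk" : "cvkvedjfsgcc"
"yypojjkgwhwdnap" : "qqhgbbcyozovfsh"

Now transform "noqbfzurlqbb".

Rule — shift every letter 8 places backward in the alphabet (wrapping around).
On "noqbfzurlqbb" that produces "fgitxrmjditt".

fgitxrmjditt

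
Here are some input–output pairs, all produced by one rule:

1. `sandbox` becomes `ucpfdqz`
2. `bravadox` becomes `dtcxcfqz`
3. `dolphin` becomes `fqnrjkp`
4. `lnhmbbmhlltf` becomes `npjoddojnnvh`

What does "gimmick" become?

ikookem

Rule — shift every letter 2 places forward in the alphabet (wrapping around).
For "gimmick" the result is "ikookem".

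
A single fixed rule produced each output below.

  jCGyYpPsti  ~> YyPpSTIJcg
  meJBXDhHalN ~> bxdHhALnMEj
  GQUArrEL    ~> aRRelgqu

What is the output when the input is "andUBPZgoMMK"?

Rule — move the first 3 characters to the end (rotate left by 3), then flip the case of every letter.
For "andUBPZgoMMK", step one produces "UBPZgoMMKand"; step two turns that into "ubpzGOmmkAND".

ubpzGOmmkAND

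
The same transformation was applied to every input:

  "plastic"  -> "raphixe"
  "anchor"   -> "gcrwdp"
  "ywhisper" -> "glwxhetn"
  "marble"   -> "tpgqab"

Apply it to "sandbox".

mpcsqdh

Rule — shift every letter 11 places backward in the alphabet (wrapping around), then swap the first and last characters.
Working it through for "sandbox": intermediate "hpcsqdm", final "mpcsqdh".
(Check on "plastic": → "eaphixr" → "raphixe" ✓)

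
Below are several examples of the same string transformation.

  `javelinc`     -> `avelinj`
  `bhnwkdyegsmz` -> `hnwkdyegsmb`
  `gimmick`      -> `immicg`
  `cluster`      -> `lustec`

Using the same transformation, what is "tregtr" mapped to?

Looking at the pairs, the operation is to delete the last character, then move the first character to the end.
Working it through for "tregtr": intermediate "tregt", final "regtt".

regtt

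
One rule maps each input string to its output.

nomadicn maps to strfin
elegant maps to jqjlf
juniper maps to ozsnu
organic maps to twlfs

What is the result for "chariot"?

hmfwn

The transformation: delete the last 2 characters, then shift every letter 5 places forward in the alphabet (wrapping around).
"chariot" → "chari" → "hmfwn".
(Check on "juniper": → "junip" → "ozsnu" ✓)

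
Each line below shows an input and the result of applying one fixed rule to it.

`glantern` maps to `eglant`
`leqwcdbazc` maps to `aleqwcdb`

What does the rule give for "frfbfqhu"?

In each case the input is transformed by: delete the last 2 characters, then move the last character to the front.
Starting from "frfbfqhu": after the first operation, "frfbfq"; after the second, "qfrfbf".

qfrfbf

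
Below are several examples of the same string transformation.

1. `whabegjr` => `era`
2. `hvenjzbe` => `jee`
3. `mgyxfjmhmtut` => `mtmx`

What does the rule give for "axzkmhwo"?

moz

What's happening: swap the front and back halves of the string, then keep one character in every 3, starting at position 1 (positions 1st, 4th, 7th, ...).
On "axzkmhwo": the first step gives "mhwoaxzk", and the second then gives "moz".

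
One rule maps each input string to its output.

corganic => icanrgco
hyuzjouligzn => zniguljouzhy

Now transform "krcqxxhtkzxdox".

The transformation: swap each adjacent pair of characters (1↔2, 3↔4, ...), then reverse the string.
Doing the same to "krcqxxhtkzxdox": "oxxdkzhtxxcqkr".

oxxdkzhtxxcqkr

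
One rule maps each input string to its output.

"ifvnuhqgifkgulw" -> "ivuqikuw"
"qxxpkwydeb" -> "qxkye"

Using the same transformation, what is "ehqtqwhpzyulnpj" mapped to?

The rule is to keep every other character starting from the first (positions 1st, 3rd, 5th, ...).
For "ehqtqwhpzyulnpj" the result is "eqqhzunj".

eqqhzunj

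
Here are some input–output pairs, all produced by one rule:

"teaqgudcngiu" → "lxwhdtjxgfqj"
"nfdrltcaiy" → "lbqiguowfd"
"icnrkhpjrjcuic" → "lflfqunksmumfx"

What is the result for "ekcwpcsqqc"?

tfhnfzsfvt

Each output is the input with this applied: move the last 2 characters to the front (rotate right by 2), then shift every letter 3 places forward in the alphabet (wrapping around).
For "ekcwpcsqqc", step one produces "qcekcwpcsq"; step two turns that into "tfhnfzsfvt".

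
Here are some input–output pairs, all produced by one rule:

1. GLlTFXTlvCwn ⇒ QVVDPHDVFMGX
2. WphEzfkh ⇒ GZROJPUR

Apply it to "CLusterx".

MVECDOBH

What's happening: shift every letter 10 places forward in the alphabet (wrapping around), then convert every letter to uppercase.
"CLusterx" → "MVecdobh" → "MVECDOBH".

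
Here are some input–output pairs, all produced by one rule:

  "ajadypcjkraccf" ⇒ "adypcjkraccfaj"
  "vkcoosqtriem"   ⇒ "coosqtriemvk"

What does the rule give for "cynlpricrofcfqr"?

The pattern: move the first 2 characters to the end (rotate left by 2).
Applying that to "cynlpricrofcfqr" gives "nlpricrofcfqrcy".

nlpricrofcfqrcy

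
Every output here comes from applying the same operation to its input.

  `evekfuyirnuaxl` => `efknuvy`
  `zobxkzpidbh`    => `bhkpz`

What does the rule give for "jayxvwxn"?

jvxy

In each case the input is transformed by: sort the characters into alphabetical order, then keep every other character starting from the second (positions 2nd, 4th, 6th, ...).
Applying that to "jayxvwxn" gives "jvxy".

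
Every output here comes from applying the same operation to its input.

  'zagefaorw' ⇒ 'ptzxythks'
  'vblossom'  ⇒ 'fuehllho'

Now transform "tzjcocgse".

The rule is to swap the first and last characters, then shift every letter 7 places backward in the alphabet (wrapping around).
Applying both steps to "tzjcocgse": "ezjcocgst", then "xscvhvzlm".

xscvhvzlm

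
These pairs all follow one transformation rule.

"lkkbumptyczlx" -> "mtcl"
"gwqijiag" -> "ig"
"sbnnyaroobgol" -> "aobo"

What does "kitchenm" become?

em

Looking at the pairs, the operation is to keep every other character starting from the second (positions 2nd, 4th, 6th, ...), then delete the first 2 characters.
Applying that to "kitchenm" gives "em".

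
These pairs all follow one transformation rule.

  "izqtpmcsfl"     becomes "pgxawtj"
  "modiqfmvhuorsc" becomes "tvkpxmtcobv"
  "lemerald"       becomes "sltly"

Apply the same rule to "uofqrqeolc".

What's happening: delete the last 3 characters, then shift every letter 7 places forward in the alphabet (wrapping around).
"uofqrqeolc" → "uofqrqe" → "bvmxyxl".

bvmxyxl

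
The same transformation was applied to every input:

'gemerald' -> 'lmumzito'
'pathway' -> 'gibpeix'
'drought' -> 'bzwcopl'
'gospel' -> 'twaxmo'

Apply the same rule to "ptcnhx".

Rule — swap the first and last characters, then shift every letter 8 places forward in the alphabet (wrapping around).
For "ptcnhx", step one produces "xtcnhp"; step two turns that into "fbkvpx".

fbkvpx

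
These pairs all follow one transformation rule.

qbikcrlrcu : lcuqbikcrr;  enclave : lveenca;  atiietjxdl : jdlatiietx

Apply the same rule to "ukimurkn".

uknukimr

Each output is the input with this applied: move the last 3 characters to the front (rotate right by 3), then swap the first and last characters.
"ukimurkn" → "rknukimu" → "uknukimr".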